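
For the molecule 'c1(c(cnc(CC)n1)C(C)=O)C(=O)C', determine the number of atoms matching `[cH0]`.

3

The query [cH0] means: aromatic carbon with no attached hydrogen (substituted or ring-fusion).
Check the 14 heavy atoms by environment: 2× n (aromatic, H0) → no; 3× c (aromatic, H0) → match; 1× c (aromatic, H1) → no; 2× C (H0) → no; 2× O (H0) → no; 3× C (H3) → no; 1× C (H2) → no.
That gives 3 matching atoms.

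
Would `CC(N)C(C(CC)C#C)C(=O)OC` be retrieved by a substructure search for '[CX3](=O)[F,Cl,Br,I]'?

No

The pattern [CX3](=O)[F,Cl,Br,I] describes a carbonyl carbon bonded to a halogen — an acyl halide.
The closest candidate here is a methyl-ester group (-C(=O)OCH3), but the carbonyl is bonded to -O-C, not to a halogen. No other fragment satisfies the full query, so there is no match.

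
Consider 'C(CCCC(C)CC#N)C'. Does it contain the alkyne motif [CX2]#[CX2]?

No

The pattern [CX2]#[CX2] describes a carbon-carbon triple bond — an alkyne.
The closest candidate here is a nitrile (-C#N), but the triple bond is C#N, not C#C. No other fragment satisfies the full query, so there is no match.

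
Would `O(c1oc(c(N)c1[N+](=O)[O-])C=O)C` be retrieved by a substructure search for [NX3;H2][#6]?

Yes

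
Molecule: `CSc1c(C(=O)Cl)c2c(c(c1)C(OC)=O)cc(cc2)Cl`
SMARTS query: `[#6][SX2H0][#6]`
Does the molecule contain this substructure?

Yes

The pattern [#6][SX2H0][#6] describes an aliphatic sulfur bridging two carbons with no H on the sulfur — a thioether.
The molecule carries a methylthio ether (-SCH3), whose atoms satisfy every constraint of the query, so the pattern matches.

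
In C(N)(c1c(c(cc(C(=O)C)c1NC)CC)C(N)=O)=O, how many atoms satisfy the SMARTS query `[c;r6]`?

6

Check the 19 heavy atoms by environment: 6× c (aromatic, in 6-ring) → match; 7× C (acyclic) → no; 3× O (acyclic) → no; 3× N (acyclic) → no.
That gives 6 matching atoms.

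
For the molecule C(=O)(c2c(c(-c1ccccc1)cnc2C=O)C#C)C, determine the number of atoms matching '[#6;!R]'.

5

The query [#6;!R] means: carbon not in any ring.
Check the 19 heavy atoms by environment: 1× n (aromatic, in 6-ring) → no; 11× c (aromatic, in 6-ring) → no; 5× C (acyclic) → match; 2× O (acyclic) → no.
That gives 5 matching atoms.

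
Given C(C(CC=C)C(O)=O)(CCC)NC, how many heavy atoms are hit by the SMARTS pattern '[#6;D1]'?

3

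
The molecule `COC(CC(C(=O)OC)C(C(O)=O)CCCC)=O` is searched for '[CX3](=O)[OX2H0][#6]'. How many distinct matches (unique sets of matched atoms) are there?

2

[CX3](=O)[OX2H0][#6] is the SMARTS for an ester: a carbonyl carbon bonded to an oxygen that is itself bonded to carbon (no H on that O).
The molecule carries 2 separate instances of a methyl-ester group (-C(=O)OCH3) meeting every constraint; each maps to a distinct set of atoms, giving 2 matches.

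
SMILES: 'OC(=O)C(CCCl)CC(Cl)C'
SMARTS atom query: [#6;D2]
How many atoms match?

3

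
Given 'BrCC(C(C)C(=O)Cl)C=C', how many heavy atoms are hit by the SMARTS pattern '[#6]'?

7

Check the 10 heavy atoms by environment: 7× C → match; 1× Br → no; 1× O → no; 1× Cl → no.
That gives 7 matching atoms.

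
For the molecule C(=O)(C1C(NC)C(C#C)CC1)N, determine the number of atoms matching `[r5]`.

Check the 12 heavy atoms by environment: 5× C (in 5-ring) → match; 4× C (acyclic) → no; 2× N (acyclic) → no; 1× O (acyclic) → no.
That gives 5 matching atoms.

5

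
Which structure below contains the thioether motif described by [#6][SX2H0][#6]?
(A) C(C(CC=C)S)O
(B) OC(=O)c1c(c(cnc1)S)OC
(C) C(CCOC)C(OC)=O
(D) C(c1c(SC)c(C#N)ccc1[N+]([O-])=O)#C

[#6][SX2H0][#6] describes an aliphatic sulfur bridging two carbons with no H on the sulfur (a thioether).
(A) has a thiol (-SH) but the sulfur has H1, not H0 bridging two carbons.
(B) has a thiol (-SH) but the sulfur has H1, not H0 bridging two carbons.
(C) has a methoxy ether (-OCH3) but the bridging atom is O, not S.
(D) contains a methylthio ether (-SCH3), which satisfies every atom and bond constraint.
So the answer is (D).

D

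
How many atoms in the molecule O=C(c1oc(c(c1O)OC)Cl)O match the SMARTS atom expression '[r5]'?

5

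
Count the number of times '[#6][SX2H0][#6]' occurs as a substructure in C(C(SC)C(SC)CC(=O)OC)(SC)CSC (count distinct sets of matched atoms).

4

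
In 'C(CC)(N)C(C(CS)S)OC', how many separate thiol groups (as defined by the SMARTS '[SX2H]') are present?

2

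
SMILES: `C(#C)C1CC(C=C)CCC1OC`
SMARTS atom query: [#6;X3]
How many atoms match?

2

The query [#6;X3] means: any carbon (aromatic or not) with three total connections.
Check the 12 heavy atoms by environment: 7× C (X4) → no; 2× C (X3) → match; 2× C (X2) → no; 1× O (X2) → no.
That gives 2 matching atoms.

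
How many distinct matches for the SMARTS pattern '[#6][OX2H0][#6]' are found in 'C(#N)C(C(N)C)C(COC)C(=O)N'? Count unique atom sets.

1

[#6][OX2H0][#6] is the SMARTS for an ether: an aliphatic oxygen bridging two carbons with no H on the oxygen.
Exactly one fragment in the molecule meets all constraints, giving 1 match.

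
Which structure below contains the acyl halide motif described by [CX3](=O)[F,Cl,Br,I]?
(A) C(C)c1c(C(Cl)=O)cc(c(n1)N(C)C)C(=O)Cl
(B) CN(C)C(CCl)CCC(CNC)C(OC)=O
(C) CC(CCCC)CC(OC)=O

A

[CX3](=O)[F,Cl,Br,I] describes a carbonyl carbon bonded to a halogen (an acyl halide).
(A) contains an acyl chloride (-C(=O)Cl), which satisfies every atom and bond constraint.
(B) has a chloro substituent but the Cl is not on a carbonyl carbon.
(C) has a methyl-ester group (-C(=O)OCH3) but the carbonyl is bonded to -O-C, not to a halogen.
So the answer is (A).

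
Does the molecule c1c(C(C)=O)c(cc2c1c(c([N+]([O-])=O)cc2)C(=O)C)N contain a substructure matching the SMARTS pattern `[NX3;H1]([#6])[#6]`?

The pattern [NX3;H1]([#6])[#6] describes a trivalent nitrogen with one H, bonded to two carbons — a secondary amine.
The closest candidate here is a primary amino group (-NH2), but the nitrogen has H2 and only one carbon neighbour. No other fragment satisfies the full query, so there is no match.

No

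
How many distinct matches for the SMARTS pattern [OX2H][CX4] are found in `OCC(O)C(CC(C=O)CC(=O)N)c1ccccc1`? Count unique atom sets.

2

[OX2H][CX4] is the SMARTS for an aliphatic alcohol: a hydroxyl oxygen bound to an sp3 (X4) carbon.
The molecule carries 2 separate instances of a hydroxyl group (-OH) meeting every constraint; each maps to a distinct set of atoms, giving 2 matches.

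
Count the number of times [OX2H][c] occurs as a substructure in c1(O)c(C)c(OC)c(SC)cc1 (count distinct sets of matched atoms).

[OX2H][c] is the SMARTS for a phenol: a hydroxyl oxygen attached to an aromatic carbon.
Exactly one fragment in the molecule meets all constraints, giving 1 match.

1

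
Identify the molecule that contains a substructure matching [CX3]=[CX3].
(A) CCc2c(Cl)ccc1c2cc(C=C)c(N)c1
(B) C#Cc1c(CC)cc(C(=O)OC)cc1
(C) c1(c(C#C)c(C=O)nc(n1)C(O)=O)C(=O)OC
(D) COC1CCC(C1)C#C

A

[CX3]=[CX3] describes a non-aromatic C=C double bond between two sp2 carbons (an alkene).
(A) contains a vinyl group (-CH=CH2), which satisfies every atom and bond constraint.
(B) has an ethyl group (-CH2CH3) but its C-C bond is a single bond between CX4 carbons, not CX3=CX3.
(C) has an ethynyl group (-C#CH) but the C-C bond is a triple bond, not a double bond.
(D) has an ethynyl group (-C#CH) but the C-C bond is a triple bond, not a double bond.
So the answer is (A).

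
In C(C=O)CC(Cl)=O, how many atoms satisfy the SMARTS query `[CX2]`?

0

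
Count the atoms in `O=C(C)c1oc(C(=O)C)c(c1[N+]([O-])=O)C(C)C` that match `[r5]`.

The query [r5] means: r5 matches atoms in a five-membered ring.
Check the 17 heavy atoms by environment: 1× o (aromatic, in 5-ring) → match; 4× c (aromatic, in 5-ring) → match; 7× C (acyclic) → no; 3× O (acyclic) → no; 1× N (charge +1, acyclic) → no; 1× O (charge -1, acyclic) → no.
Summing the matching environments: 1 + 4 = 5 matching atoms.

5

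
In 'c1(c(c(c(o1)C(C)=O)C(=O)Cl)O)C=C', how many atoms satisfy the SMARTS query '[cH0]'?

Check the 14 heavy atoms by environment: 1× o (aromatic, H0) → no; 4× c (aromatic, H0) → match; 1× C (H1) → no; 1× C (H2) → no; 2× C (H0) → no; 2× O (H0) → no; 1× C (H3) → no; 1× Cl (H0) → no; 1× O (H1) → no.
That gives 4 matching atoms.

4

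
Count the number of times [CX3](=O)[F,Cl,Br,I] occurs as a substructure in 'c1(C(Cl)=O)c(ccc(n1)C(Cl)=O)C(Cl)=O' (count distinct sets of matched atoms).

3

[CX3](=O)[F,Cl,Br,I] is the SMARTS for an acyl halide: a carbonyl carbon bonded to a halogen.
The molecule carries 3 separate instances of an acyl chloride (-C(=O)Cl) meeting every constraint; each maps to a distinct set of atoms, giving 3 matches.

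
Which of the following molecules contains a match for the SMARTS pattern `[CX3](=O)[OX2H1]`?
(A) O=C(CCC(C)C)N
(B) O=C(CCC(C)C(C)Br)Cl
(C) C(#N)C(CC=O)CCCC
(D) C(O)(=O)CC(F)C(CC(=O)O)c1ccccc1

D

[CX3](=O)[OX2H1] describes an sp2 carbon double-bonded to O and single-bonded to an -OH oxygen (a carboxylic acid).
(A) has a primary amide (-C(=O)NH2) but the carbonyl is bonded to N, not to an -OH oxygen.
(B) has an acyl chloride (-C(=O)Cl) but the carbonyl is bonded to Cl, not to an -OH oxygen.
(C) has an aldehyde (-CHO) but there is no singly-bonded oxygen on the carbonyl carbon.
(D) contains a carboxylic acid group (-C(=O)OH), which satisfies every atom and bond constraint.
So the answer is (D).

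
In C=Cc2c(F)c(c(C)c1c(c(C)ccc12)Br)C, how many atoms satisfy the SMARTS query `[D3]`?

Check the 17 heavy atoms by environment: 8× c (aromatic, D3) → match; 2× c (aromatic, D2) → no; 1× Br (D1) → no; 4× C (D1) → no; 1× F (D1) → no; 1× C (D2) → no.
That gives 8 matching atoms.

8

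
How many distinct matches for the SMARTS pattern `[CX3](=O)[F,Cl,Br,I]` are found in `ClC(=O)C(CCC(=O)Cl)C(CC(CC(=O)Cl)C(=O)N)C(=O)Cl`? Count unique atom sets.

4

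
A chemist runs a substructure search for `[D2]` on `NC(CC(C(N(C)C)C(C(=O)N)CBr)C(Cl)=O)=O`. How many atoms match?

Check the 18 heavy atoms by environment: 2× C (D2) → match; 6× C (D3) → no; 3× O (D1) → no; 1× Cl (D1) → no; 1× Br (D1) → no; 2× N (D1) → no; 1× N (D3) → no; 2× C (D1) → no.
That gives 2 matching atoms.

2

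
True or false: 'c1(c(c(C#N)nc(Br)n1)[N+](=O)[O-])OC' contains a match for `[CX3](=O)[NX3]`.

The pattern [CX3](=O)[NX3] describes a carbonyl carbon bonded to a trivalent nitrogen — an amide.
The closest candidate here is a nitrile (-C#N), but the nitrile N is NX1 (triple-bonded), not NX3. No other fragment satisfies the full query, so there is no match.

False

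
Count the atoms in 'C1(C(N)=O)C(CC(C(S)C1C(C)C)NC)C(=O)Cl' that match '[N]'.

The query [N] means: uppercase N matches aliphatic (non-aromatic) nitrogen only.
Check the 18 heavy atoms by environment: 12× C → no; 2× N → match; 2× O → no; 1× S → no; 1× Cl → no.
That gives 2 matching atoms.

2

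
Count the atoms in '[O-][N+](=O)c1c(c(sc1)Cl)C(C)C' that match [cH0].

Check the 12 heavy atoms by environment: 1× s (aromatic, H0) → no; 3× c (aromatic, H0) → match; 1× c (aromatic, H1) → no; 1× Cl (H0) → no; 1× N (charge +1, H0) → no; 1× O (charge -1, H0) → no; 1× O (H0) → no; 1× C (H1) → no; 2× C (H3) → no.
That gives 3 matching atoms.

3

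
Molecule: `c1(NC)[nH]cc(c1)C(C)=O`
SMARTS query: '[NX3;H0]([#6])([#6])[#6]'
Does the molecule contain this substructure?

No

The pattern [NX3;H0]([#6])([#6])[#6] describes a trivalent nitrogen with no H, bonded to three carbons — a tertiary amine.
The closest candidate here is an N-methylamino group (-NHCH3), but the nitrogen still has one H (H1), not H0. No other fragment satisfies the full query, so there is no match.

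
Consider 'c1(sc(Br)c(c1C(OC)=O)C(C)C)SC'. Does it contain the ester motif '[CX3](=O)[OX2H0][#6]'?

The pattern [CX3](=O)[OX2H0][#6] describes a carbonyl carbon bonded to an oxygen that is itself bonded to carbon (no H on that O) — an ester.
The molecule carries a methyl-ester group (-C(=O)OCH3), whose atoms satisfy every constraint of the query, so the pattern matches.

Yes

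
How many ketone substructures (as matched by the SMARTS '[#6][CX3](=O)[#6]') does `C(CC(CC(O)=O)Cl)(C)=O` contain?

1

[#6][CX3](=O)[#6] is the SMARTS for a ketone: a carbonyl carbon (no H) flanked by two carbons.
Exactly one fragment in the molecule meets all constraints, giving 1 match.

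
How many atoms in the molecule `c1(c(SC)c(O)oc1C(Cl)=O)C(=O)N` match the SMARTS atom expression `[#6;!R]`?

3

The query [#6;!R] means: carbon not in any ring.
Check the 14 heavy atoms by environment: 1× o (aromatic, in 5-ring) → no; 4× c (aromatic, in 5-ring) → no; 1× S (acyclic) → no; 3× C (acyclic) → match; 3× O (acyclic) → no; 1× Cl (acyclic) → no; 1× N (acyclic) → no.
That gives 3 matching atoms.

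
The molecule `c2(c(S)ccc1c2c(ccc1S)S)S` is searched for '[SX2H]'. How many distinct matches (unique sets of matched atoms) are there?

[SX2H] is the SMARTS for a thiol: an aliphatic sulfur with two connections, one being H.
The molecule carries 4 separate instances of a thiol (-SH) meeting every constraint; each maps to a distinct set of atoms, giving 4 matches.

4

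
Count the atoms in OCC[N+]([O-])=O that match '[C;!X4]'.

The query [C;!X4] means: aliphatic carbon that does not have four total connections.
Check the 6 heavy atoms by environment: 2× C (X4) → no; 1× O (X2) → no; 1× N (charge +1, X3) → no; 1× O (charge -1, X1) → no; 1× O (X1) → no.
No environment satisfies the query, so 0 matching atoms.

0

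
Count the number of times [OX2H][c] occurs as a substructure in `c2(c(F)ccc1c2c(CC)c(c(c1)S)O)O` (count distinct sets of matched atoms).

[OX2H][c] is the SMARTS for a phenol: a hydroxyl oxygen attached to an aromatic carbon.
The molecule carries 2 separate instances of a hydroxyl group (-OH) meeting every constraint; each maps to a distinct set of atoms, giving 2 matches.

2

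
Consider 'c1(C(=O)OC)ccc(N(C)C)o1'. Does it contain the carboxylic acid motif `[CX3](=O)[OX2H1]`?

No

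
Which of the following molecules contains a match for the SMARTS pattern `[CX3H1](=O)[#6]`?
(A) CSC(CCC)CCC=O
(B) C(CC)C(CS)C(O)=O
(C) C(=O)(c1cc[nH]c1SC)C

[CX3H1](=O)[#6] describes an sp2 carbon with one H, double-bonded to O and single-bonded to carbon (an aldehyde).
(A) contains an aldehyde (-CHO), which satisfies every atom and bond constraint.
(B) has a carboxylic acid group (-C(=O)OH) but the carbonyl carbon has H0 and is bonded to O, not H1.
(C) has an acetyl/ketone group (-C(=O)CH3) but the carbonyl carbon has H0 (two carbon neighbours), not H1.
So the answer is (A).

A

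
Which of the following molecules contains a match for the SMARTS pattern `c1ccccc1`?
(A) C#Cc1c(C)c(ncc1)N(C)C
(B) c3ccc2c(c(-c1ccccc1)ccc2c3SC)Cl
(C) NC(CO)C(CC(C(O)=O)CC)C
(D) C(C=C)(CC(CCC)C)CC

B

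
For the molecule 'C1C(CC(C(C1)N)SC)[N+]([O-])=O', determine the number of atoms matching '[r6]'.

Check the 12 heavy atoms by environment: 6× C (in 6-ring) → match; 1× S (acyclic) → no; 1× C (acyclic) → no; 1× N (acyclic) → no; 1× N (charge +1, acyclic) → no; 1× O (charge -1, acyclic) → no; 1× O (acyclic) → no.
That gives 6 matching atoms.

6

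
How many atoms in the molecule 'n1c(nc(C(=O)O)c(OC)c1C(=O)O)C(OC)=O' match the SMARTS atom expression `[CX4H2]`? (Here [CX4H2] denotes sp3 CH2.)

The query [CX4H2] means: sp3 carbon (X4) with exactly two hydrogens.
Check the 18 heavy atoms by environment: 2× n (aromatic, H0, X2) → no; 4× c (aromatic, H0, X3) → no; 3× C (H0, X3) → no; 3× O (H0, X1) → no; 2× O (H0, X2) → no; 2× C (H3, X4) → no; 2× O (H1, X2) → no.
No environment satisfies the query, so 0 matching atoms.

0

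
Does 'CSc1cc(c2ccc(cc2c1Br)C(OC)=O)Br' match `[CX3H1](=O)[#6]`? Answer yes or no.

No

The pattern [CX3H1](=O)[#6] describes an sp2 carbon with one H, double-bonded to O and single-bonded to carbon — an aldehyde.
The closest candidate here is a methyl-ester group (-C(=O)OCH3), but the carbonyl carbon has H0, not H1. No other fragment satisfies the full query, so there is no match.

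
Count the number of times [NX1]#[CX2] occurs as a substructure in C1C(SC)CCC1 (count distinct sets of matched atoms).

0

[NX1]#[CX2] is the SMARTS for a nitrile: a nitrogen triple-bonded to a two-connected carbon.
No fragment in the molecule satisfies every constraint, giving 0 matches.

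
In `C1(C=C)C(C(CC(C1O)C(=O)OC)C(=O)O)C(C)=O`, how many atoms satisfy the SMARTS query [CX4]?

8

The query [CX4] means: C with X4: aliphatic carbon with exactly 4 total connections (bonds + H).
Check the 19 heavy atoms by environment: 8× C (X4) → match; 5× C (X3) → no; 3× O (X1) → no; 3× O (X2) → no.
That gives 8 matching atoms.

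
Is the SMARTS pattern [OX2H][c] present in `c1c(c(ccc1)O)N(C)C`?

The pattern [OX2H][c] describes a hydroxyl oxygen attached to an aromatic carbon — a phenol.
The molecule carries a hydroxyl group (-OH), whose atoms satisfy every constraint of the query, so the pattern matches.

Yes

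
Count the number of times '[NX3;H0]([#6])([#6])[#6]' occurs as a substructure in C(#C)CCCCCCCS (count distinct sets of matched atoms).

0

[NX3;H0]([#6])([#6])[#6] is the SMARTS for a tertiary amine: a trivalent nitrogen with no H, bonded to three carbons.
No fragment in the molecule satisfies every constraint, giving 0 matches.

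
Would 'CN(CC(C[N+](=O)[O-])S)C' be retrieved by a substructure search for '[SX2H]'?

The pattern [SX2H] describes an aliphatic sulfur with two connections, one being H — a thiol.
The molecule carries a thiol (-SH), whose atoms satisfy every constraint of the query, so the pattern matches.

Yes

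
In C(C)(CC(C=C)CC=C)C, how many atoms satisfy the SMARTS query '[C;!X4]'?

4

Check the 10 heavy atoms by environment: 6× C (X4) → no; 4× C (X3) → match.
That gives 4 matching atoms.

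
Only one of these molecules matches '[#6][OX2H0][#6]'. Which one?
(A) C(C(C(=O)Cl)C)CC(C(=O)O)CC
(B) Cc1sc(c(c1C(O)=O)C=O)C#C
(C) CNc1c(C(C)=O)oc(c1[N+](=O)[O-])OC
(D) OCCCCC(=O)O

C

[#6][OX2H0][#6] describes an aliphatic oxygen bridging two carbons with no H on the oxygen (an ether).
(A) has a carboxylic acid group (-C(=O)OH) but the -OH oxygen has H1; the =O is OX1, not OX2.
(B) has a carboxylic acid group (-C(=O)OH) but the -OH oxygen has H1; the =O is OX1, not OX2.
(C) contains a methoxy ether (-OCH3), which satisfies every atom and bond constraint.
(D) has a carboxylic acid group (-C(=O)OH) but the -OH oxygen has H1; the =O is OX1, not OX2.
So the answer is (C).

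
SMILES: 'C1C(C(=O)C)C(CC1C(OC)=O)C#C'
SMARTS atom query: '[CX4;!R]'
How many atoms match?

2

Check the 14 heavy atoms by environment: 5× C (X4, in 5-ring) → no; 2× C (X2, acyclic) → no; 2× C (X3, acyclic) → no; 2× O (X1, acyclic) → no; 2× C (X4, acyclic) → match; 1× O (X2, acyclic) → no.
That gives 2 matching atoms.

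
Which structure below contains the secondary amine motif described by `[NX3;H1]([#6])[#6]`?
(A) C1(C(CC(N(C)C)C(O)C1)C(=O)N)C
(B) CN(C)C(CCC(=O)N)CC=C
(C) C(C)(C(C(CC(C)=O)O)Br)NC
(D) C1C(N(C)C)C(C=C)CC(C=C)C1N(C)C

C

[NX3;H1]([#6])[#6] describes a trivalent nitrogen with one H, bonded to two carbons (a secondary amine).
(A) has a primary amide (-C(=O)NH2) but the -C(=O)NH2 nitrogen has H2, not H1.
(B) has a dimethylamino group (-N(CH3)2) but the nitrogen has H0, not H1.
(C) contains an N-methylamino group (-NHCH3), which satisfies every atom and bond constraint.
(D) has a dimethylamino group (-N(CH3)2) but the nitrogen has H0, not H1.
So the answer is (C).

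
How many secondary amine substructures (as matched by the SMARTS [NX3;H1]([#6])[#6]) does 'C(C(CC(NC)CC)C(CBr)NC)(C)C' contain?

[NX3;H1]([#6])[#6] is the SMARTS for a secondary amine: a trivalent nitrogen with one H, bonded to two carbons.
The molecule carries 2 separate instances of an N-methylamino group (-NHCH3) meeting every constraint; each maps to a distinct set of atoms, giving 2 matches.

2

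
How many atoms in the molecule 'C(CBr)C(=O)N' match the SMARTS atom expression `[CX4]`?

2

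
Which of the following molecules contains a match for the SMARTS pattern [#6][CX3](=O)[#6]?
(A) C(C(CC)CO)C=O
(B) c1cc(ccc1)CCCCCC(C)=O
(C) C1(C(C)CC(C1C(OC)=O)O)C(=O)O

[#6][CX3](=O)[#6] describes a carbonyl carbon (no H) flanked by two carbons (a ketone).
(A) has an aldehyde (-CHO) but the carbonyl carbon has H1, so it is not flanked by two carbons.
(B) contains an acetyl/ketone group (-C(=O)CH3), which satisfies every atom and bond constraint.
(C) has a methyl-ester group (-C(=O)OCH3) but one neighbour of the carbonyl carbon is O, not C.
So the answer is (B).

B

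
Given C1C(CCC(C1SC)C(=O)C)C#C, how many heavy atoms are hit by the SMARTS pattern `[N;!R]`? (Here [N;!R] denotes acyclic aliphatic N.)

The query [N;!R] means: aliphatic nitrogen not in a ring.
Check the 13 heavy atoms by environment: 6× C (in 6-ring) → no; 5× C (acyclic) → no; 1× S (acyclic) → no; 1× O (acyclic) → no.
No environment satisfies the query, so 0 matching atoms.

0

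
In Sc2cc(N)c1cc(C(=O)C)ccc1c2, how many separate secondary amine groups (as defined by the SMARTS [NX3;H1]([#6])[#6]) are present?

[NX3;H1]([#6])[#6] is the SMARTS for a secondary amine: a trivalent nitrogen with one H, bonded to two carbons.
The molecule has a primary amino group (-NH2), but the nitrogen has H2 and only one carbon neighbour; nothing else fits, so there are 0 matches.

0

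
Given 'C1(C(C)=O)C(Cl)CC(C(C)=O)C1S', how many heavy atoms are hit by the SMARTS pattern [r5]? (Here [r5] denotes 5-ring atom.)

5

The query [r5] means: r5 matches atoms in a five-membered ring.
Check the 13 heavy atoms by environment: 5× C (in 5-ring) → match; 1× Cl (acyclic) → no; 4× C (acyclic) → no; 2× O (acyclic) → no; 1× S (acyclic) → no.
That gives 5 matching atoms.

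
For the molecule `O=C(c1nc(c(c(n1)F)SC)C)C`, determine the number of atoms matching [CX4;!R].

Check the 13 heavy atoms by environment: 2× n (aromatic, X2, in 6-ring) → no; 4× c (aromatic, X3, in 6-ring) → no; 1× F (X1, acyclic) → no; 1× C (X3, acyclic) → no; 1× O (X1, acyclic) → no; 3× C (X4, acyclic) → match; 1× S (X2, acyclic) → no.
That gives 3 matching atoms.

3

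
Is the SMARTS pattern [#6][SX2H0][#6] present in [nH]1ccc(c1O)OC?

The pattern [#6][SX2H0][#6] describes an aliphatic sulfur bridging two carbons with no H on the sulfur — a thioether.
The closest candidate here is a methoxy ether (-OCH3), but the bridging atom is O, not S. No other fragment satisfies the full query, so there is no match.

No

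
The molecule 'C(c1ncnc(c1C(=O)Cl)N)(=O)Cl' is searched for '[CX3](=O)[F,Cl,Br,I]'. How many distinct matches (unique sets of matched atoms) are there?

2

[CX3](=O)[F,Cl,Br,I] is the SMARTS for an acyl halide: a carbonyl carbon bonded to a halogen.
The molecule carries 2 separate instances of an acyl chloride (-C(=O)Cl) meeting every constraint; each maps to a distinct set of atoms, giving 2 matches.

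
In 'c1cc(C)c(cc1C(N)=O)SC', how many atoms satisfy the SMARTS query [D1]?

4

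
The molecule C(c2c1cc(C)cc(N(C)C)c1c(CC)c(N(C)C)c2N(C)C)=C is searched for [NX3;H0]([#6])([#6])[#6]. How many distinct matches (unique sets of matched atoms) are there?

3

[NX3;H0]([#6])([#6])[#6] is the SMARTS for a tertiary amine: a trivalent nitrogen with no H, bonded to three carbons.
The molecule carries 3 separate instances of a dimethylamino group (-N(CH3)2) meeting every constraint; each maps to a distinct set of atoms, giving 3 matches.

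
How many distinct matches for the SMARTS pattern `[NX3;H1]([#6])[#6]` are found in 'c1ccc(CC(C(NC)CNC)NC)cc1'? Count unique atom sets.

3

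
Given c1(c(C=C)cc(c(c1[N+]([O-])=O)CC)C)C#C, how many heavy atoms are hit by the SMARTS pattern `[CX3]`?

2

The query [CX3] means: C with X3: aliphatic carbon with exactly 3 total connections.
Check the 16 heavy atoms by environment: 6× c (aromatic, X3) → no; 2× C (X2) → no; 1× N (charge +1, X3) → no; 1× O (charge -1, X1) → no; 1× O (X1) → no; 3× C (X4) → no; 2× C (X3) → match.
That gives 2 matching atoms.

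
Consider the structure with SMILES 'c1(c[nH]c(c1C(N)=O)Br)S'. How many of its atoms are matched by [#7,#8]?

3

The query [#7,#8] means: nitrogen or oxygen (comma = OR).
Check the 10 heavy atoms by environment: 1× n (aromatic) → match; 4× c (aromatic) → no; 1× Br → no; 1× S → no; 1× C → no; 1× O → match; 1× N → match.
Summing the matching environments: 1 + 1 + 1 = 3 matching atoms.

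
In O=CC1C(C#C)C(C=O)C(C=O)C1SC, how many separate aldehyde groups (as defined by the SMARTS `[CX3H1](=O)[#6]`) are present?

[CX3H1](=O)[#6] is the SMARTS for an aldehyde: an sp2 carbon with one H, double-bonded to O and single-bonded to carbon.
The molecule carries 3 separate instances of an aldehyde (-CHO) meeting every constraint; each maps to a distinct set of atoms, giving 3 matches.

3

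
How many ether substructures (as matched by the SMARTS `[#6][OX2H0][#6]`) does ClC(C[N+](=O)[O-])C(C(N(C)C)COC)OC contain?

[#6][OX2H0][#6] is the SMARTS for an ether: an aliphatic oxygen bridging two carbons with no H on the oxygen.
The molecule carries 2 separate instances of a methoxy ether (-OCH3) meeting every constraint; each maps to a distinct set of atoms, giving 2 matches.

2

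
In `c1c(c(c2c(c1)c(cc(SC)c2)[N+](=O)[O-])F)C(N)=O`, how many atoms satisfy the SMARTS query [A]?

The query [A] means: A matches any aliphatic (non-aromatic) heavy atom.
Check the 19 heavy atoms by environment: 10× c (aromatic) → no; 1× F → match; 1× S → match; 2× C → match; 2× O → match; 1× N → match; 1× N (charge +1) → match; 1× O (charge -1) → match.
Summing the matching environments: 1 + 1 + 2 + 2 + 1 + 1 + 1 = 9 matching atoms.

9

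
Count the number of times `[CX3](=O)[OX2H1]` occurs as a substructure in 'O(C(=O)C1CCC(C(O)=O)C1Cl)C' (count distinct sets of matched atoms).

1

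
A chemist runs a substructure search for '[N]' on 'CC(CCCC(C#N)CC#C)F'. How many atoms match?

1

The query [N] means: uppercase N matches aliphatic (non-aromatic) nitrogen only.
Check the 12 heavy atoms by environment: 10× C → no; 1× N → match; 1× F → no.
That gives 1 matching atom.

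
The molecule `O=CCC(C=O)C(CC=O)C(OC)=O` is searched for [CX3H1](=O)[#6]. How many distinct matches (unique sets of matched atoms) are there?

[CX3H1](=O)[#6] is the SMARTS for an aldehyde: an sp2 carbon with one H, double-bonded to O and single-bonded to carbon.
The molecule carries 3 separate instances of an aldehyde (-CHO) meeting every constraint; each maps to a distinct set of atoms, giving 3 matches.

3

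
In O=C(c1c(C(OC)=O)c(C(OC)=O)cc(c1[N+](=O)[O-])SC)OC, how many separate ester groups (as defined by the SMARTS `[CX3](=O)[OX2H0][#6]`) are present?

[CX3](=O)[OX2H0][#6] is the SMARTS for an ester: a carbonyl carbon bonded to an oxygen that is itself bonded to carbon (no H on that O).
The molecule carries 3 separate instances of a methyl-ester group (-C(=O)OCH3) meeting every constraint; each maps to a distinct set of atoms, giving 3 matches.

3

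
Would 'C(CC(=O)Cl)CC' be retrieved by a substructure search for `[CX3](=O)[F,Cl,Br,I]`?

Yes

The pattern [CX3](=O)[F,Cl,Br,I] describes a carbonyl carbon bonded to a halogen — an acyl halide.
The molecule carries an acyl chloride (-C(=O)Cl), whose atoms satisfy every constraint of the query, so the pattern matches.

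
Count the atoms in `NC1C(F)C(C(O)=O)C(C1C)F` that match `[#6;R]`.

Check the 12 heavy atoms by environment: 5× C (in 5-ring) → match; 2× C (acyclic) → no; 2× O (acyclic) → no; 2× F (acyclic) → no; 1× N (acyclic) → no.
That gives 5 matching atoms.

5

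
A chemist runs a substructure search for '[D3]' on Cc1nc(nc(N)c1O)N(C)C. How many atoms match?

5

The query [D3] means: atom with exactly three heavy-atom neighbours.
Check the 12 heavy atoms by environment: 2× n (aromatic, D2) → no; 4× c (aromatic, D3) → match; 1× O (D1) → no; 3× C (D1) → no; 1× N (D3) → match; 1× N (D1) → no.
Summing the matching environments: 4 + 1 = 5 matching atoms.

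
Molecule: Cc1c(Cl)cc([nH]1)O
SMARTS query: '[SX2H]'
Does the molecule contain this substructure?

No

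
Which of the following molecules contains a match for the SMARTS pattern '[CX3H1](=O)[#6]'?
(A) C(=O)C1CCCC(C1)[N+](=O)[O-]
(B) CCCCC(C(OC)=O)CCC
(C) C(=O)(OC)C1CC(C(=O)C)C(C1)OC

[CX3H1](=O)[#6] describes an sp2 carbon with one H, double-bonded to O and single-bonded to carbon (an aldehyde).
(A) contains an aldehyde (-CHO), which satisfies every atom and bond constraint.
(B) has a methyl-ester group (-C(=O)OCH3) but the carbonyl carbon has H0, not H1.
(C) has a methyl-ester group (-C(=O)OCH3) but the carbonyl carbon has H0, not H1.
So the answer is (A).

A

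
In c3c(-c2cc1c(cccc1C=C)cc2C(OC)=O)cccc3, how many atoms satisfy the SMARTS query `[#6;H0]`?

7

The query [#6;H0] means: any carbon with no attached hydrogen.
Check the 22 heavy atoms by environment: 6× c (aromatic, H0) → match; 10× c (aromatic, H1) → no; 1× C (H0) → match; 2× O (H0) → no; 1× C (H3) → no; 1× C (H1) → no; 1× C (H2) → no.
Summing the matching environments: 6 + 1 = 7 matching atoms.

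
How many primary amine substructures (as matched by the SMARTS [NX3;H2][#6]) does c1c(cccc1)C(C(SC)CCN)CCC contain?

[NX3;H2][#6] is the SMARTS for a primary amine: a trivalent nitrogen with two H attached to carbon.
Exactly one fragment in the molecule meets all constraints, giving 1 match.

1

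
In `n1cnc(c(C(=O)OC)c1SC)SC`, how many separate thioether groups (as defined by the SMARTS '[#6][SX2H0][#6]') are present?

2

[#6][SX2H0][#6] is the SMARTS for a thioether: an aliphatic sulfur bridging two carbons with no H on the sulfur.
The molecule carries 2 separate instances of a methylthio ether (-SCH3) meeting every constraint; each maps to a distinct set of atoms, giving 2 matches.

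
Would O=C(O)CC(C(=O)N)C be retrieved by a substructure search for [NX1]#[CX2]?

No

The pattern [NX1]#[CX2] describes a nitrogen triple-bonded to a two-connected carbon — a nitrile.
The closest candidate here is a primary amide (-C(=O)NH2), but the nitrogen is NX3, not NX1. No other fragment satisfies the full query, so there is no match.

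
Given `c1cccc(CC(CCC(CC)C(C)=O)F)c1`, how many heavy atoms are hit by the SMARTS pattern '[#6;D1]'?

2

Check the 17 heavy atoms by environment: 2× C (D1) → match; 4× C (D2) → no; 3× C (D3) → no; 1× F (D1) → no; 1× c (aromatic, D3) → no; 5× c (aromatic, D2) → no; 1× O (D1) → no.
That gives 2 matching atoms.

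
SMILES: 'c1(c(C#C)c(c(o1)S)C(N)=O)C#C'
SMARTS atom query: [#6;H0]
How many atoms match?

7

The query [#6;H0] means: any carbon with no attached hydrogen.
Check the 13 heavy atoms by environment: 1× o (aromatic, H0) → no; 4× c (aromatic, H0) → match; 3× C (H0) → match; 2× C (H1) → no; 1× S (H1) → no; 1× O (H0) → no; 1× N (H2) → no.
Summing the matching environments: 4 + 3 = 7 matching atoms.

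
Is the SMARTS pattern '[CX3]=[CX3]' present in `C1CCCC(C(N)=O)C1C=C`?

The pattern [CX3]=[CX3] describes a non-aromatic C=C double bond between two sp2 carbons — an alkene.
The molecule carries a vinyl group (-CH=CH2), whose atoms satisfy every constraint of the query, so the pattern matches.

Yes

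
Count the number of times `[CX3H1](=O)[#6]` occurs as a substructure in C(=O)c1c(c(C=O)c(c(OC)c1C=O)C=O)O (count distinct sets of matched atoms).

4

[CX3H1](=O)[#6] is the SMARTS for an aldehyde: an sp2 carbon with one H, double-bonded to O and single-bonded to carbon.
The molecule carries 4 separate instances of an aldehyde (-CHO) meeting every constraint; each maps to a distinct set of atoms, giving 4 matches.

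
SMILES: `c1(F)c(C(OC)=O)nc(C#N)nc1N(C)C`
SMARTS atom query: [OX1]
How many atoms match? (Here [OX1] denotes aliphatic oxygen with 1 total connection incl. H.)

1

The query [OX1] means: aliphatic oxygen with one total connection — typically a carbonyl =O or an oxide.
Check the 16 heavy atoms by environment: 2× n (aromatic, X2) → no; 4× c (aromatic, X3) → no; 1× N (X3) → no; 3× C (X4) → no; 1× F (X1) → no; 1× C (X3) → no; 1× O (X1) → match; 1× O (X2) → no; 1× C (X2) → no; 1× N (X1) → no.
That gives 1 matching atom.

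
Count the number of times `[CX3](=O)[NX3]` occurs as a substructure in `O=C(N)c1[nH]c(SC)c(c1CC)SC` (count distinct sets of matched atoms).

1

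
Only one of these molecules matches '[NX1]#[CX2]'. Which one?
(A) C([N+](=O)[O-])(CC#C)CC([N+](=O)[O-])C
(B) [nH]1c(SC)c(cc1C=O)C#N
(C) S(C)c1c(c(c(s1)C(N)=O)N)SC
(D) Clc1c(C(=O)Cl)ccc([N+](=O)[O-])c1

B

[NX1]#[CX2] describes a nitrogen triple-bonded to a two-connected carbon (a nitrile).
(A) has a nitro group (-[N+](=O)[O-]) but there is no C#N triple bond.
(B) contains a nitrile (-C#N), which satisfies every atom and bond constraint.
(C) has a primary amino group (-NH2) but the nitrogen is NX3 (three connections), not NX1 triple-bonded.
(D) has a nitro group (-[N+](=O)[O-]) but there is no C#N triple bond.
So the answer is (B).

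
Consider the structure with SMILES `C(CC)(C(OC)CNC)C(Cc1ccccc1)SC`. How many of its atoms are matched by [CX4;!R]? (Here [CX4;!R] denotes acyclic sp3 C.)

10

The query [CX4;!R] means: aliphatic carbon with four total connections, not in a ring.
Check the 19 heavy atoms by environment: 10× C (X4, acyclic) → match; 1× O (X2, acyclic) → no; 1× S (X2, acyclic) → no; 1× N (X3, acyclic) → no; 6× c (aromatic, X3, in 6-ring) → no.
That gives 10 matching atoms.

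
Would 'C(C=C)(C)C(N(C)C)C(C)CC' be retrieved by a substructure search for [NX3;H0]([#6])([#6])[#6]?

The pattern [NX3;H0]([#6])([#6])[#6] describes a trivalent nitrogen with no H, bonded to three carbons — a tertiary amine.
The molecule carries a dimethylamino group (-N(CH3)2), whose atoms satisfy every constraint of the query, so the pattern matches.

Yes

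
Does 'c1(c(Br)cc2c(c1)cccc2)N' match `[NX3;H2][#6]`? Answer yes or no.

The pattern [NX3;H2][#6] describes a trivalent nitrogen with two H attached to carbon — a primary amine.
The molecule carries a primary amino group (-NH2), whose atoms satisfy every constraint of the query, so the pattern matches.

Yes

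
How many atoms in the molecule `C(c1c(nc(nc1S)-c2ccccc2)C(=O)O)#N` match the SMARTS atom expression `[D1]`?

4

The query [D1] means: atom with exactly one heavy-atom neighbour (degree 1).
Check the 18 heavy atoms by environment: 2× n (aromatic, D2) → no; 5× c (aromatic, D3) → no; 1× C (D2) → no; 1× N (D1) → match; 1× C (D3) → no; 2× O (D1) → match; 5× c (aromatic, D2) → no; 1× S (D1) → match.
Summing the matching environments: 1 + 2 + 1 = 4 matching atoms.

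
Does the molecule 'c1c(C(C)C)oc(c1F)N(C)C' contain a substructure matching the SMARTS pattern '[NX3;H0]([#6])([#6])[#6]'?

Yes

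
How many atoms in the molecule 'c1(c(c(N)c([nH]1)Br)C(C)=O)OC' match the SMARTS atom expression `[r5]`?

5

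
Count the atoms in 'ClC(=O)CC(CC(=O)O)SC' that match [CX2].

The query [CX2] means: C with X2: aliphatic carbon with exactly 2 total connections.
Check the 11 heavy atoms by environment: 4× C (X4) → no; 2× C (X3) → no; 2× O (X1) → no; 1× O (X2) → no; 1× Cl (X1) → no; 1× S (X2) → no.
No environment satisfies the query, so 0 matching atoms.

0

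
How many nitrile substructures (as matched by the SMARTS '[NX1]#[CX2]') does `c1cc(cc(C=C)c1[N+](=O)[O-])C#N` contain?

[NX1]#[CX2] is the SMARTS for a nitrile: a nitrogen triple-bonded to a two-connected carbon.
Exactly one fragment in the molecule meets all constraints, giving 1 match.

1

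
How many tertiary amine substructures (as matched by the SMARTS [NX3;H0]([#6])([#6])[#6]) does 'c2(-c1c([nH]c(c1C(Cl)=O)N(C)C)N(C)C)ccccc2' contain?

2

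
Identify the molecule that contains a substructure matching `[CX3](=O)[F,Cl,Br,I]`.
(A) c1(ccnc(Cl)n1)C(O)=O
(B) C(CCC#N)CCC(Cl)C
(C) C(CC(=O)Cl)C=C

C

[CX3](=O)[F,Cl,Br,I] describes a carbonyl carbon bonded to a halogen (an acyl halide).
(A) has a carboxylic acid group (-C(=O)OH) but the carbonyl is bonded to -OH, not to a halogen.
(B) has a chloro substituent but the Cl is not on a carbonyl carbon.
(C) contains an acyl chloride (-C(=O)Cl), which satisfies every atom and bond constraint.
So the answer is (C).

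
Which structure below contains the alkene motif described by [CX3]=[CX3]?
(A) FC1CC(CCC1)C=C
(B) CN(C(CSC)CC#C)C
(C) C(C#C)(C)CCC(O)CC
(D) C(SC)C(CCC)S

[CX3]=[CX3] describes a non-aromatic C=C double bond between two sp2 carbons (an alkene).
(A) contains a vinyl group (-CH=CH2), which satisfies every atom and bond constraint.
(B) has an ethynyl group (-C#CH) but the C-C bond is a triple bond, not a double bond.
(C) has an ethynyl group (-C#CH) but the C-C bond is a triple bond, not a double bond.
(D) has an ethyl group (-CH2CH3) but its C-C bond is a single bond between CX4 carbons, not CX3=CX3.
So the answer is (A).

A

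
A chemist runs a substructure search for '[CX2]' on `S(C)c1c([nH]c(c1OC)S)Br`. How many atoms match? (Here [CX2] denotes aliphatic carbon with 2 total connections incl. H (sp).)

The query [CX2] means: C with X2: aliphatic carbon with exactly 2 total connections.
Check the 11 heavy atoms by environment: 1× n (aromatic, X3) → no; 4× c (aromatic, X3) → no; 2× S (X2) → no; 2× C (X4) → no; 1× O (X2) → no; 1× Br (X1) → no.
No environment satisfies the query, so 0 matching atoms.

0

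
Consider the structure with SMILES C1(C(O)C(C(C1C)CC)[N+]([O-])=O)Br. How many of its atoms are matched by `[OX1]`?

The query [OX1] means: aliphatic oxygen with one total connection — typically a carbonyl =O or an oxide.
Check the 13 heavy atoms by environment: 8× C (X4) → no; 1× N (charge +1, X3) → no; 1× O (charge -1, X1) → match; 1× O (X1) → match; 1× Br (X1) → no; 1× O (X2) → no.
Summing the matching environments: 1 + 1 = 2 matching atoms.

2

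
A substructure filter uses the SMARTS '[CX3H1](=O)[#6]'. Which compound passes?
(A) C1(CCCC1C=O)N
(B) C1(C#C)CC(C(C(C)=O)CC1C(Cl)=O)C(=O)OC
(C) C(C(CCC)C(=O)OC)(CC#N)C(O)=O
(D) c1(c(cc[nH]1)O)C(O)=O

[CX3H1](=O)[#6] describes an sp2 carbon with one H, double-bonded to O and single-bonded to carbon (an aldehyde).
(A) contains an aldehyde (-CHO), which satisfies every atom and bond constraint.
(B) has an acetyl/ketone group (-C(=O)CH3) but the carbonyl carbon has H0 (two carbon neighbours), not H1.
(C) has a methyl-ester group (-C(=O)OCH3) but the carbonyl carbon has H0, not H1.
(D) has a carboxylic acid group (-C(=O)OH) but the carbonyl carbon has H0 and is bonded to O, not H1.
So the answer is (A).

A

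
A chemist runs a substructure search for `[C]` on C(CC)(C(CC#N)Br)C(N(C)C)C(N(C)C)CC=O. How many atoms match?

14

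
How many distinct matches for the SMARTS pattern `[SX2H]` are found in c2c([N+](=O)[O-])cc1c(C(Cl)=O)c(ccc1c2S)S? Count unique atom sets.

2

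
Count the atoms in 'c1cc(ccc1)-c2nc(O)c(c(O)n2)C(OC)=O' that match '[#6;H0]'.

6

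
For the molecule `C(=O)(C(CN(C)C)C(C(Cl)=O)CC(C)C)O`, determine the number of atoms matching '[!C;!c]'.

5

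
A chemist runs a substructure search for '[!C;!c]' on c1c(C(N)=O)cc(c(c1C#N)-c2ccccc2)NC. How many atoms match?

The query [!C;!c] means: neither aliphatic nor aromatic carbon — same as [!#6].
Check the 19 heavy atoms by environment: 12× c (aromatic) → no; 3× N → match; 3× C → no; 1× O → match.
Summing the matching environments: 3 + 1 = 4 matching atoms.

4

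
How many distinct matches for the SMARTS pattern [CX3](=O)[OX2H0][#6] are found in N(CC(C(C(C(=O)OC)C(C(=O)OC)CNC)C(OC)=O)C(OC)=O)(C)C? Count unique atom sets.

[CX3](=O)[OX2H0][#6] is the SMARTS for an ester: a carbonyl carbon bonded to an oxygen that is itself bonded to carbon (no H on that O).
The molecule carries 4 separate instances of a methyl-ester group (-C(=O)OCH3) meeting every constraint; each maps to a distinct set of atoms, giving 4 matches.

4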